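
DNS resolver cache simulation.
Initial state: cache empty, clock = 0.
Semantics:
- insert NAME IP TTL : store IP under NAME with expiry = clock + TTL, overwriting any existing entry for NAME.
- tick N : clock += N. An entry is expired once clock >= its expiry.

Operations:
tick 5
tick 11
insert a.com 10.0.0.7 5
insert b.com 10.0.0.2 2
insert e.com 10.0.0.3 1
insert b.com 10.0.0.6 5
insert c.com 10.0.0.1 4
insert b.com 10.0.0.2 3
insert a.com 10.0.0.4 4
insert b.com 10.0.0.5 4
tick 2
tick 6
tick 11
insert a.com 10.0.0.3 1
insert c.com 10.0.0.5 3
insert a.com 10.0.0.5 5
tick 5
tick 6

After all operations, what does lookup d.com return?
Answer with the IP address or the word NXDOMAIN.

Answer: NXDOMAIN

Derivation:
Op 1: tick 5 -> clock=5.
Op 2: tick 11 -> clock=16.
Op 3: insert a.com -> 10.0.0.7 (expiry=16+5=21). clock=16
Op 4: insert b.com -> 10.0.0.2 (expiry=16+2=18). clock=16
Op 5: insert e.com -> 10.0.0.3 (expiry=16+1=17). clock=16
Op 6: insert b.com -> 10.0.0.6 (expiry=16+5=21). clock=16
Op 7: insert c.com -> 10.0.0.1 (expiry=16+4=20). clock=16
Op 8: insert b.com -> 10.0.0.2 (expiry=16+3=19). clock=16
Op 9: insert a.com -> 10.0.0.4 (expiry=16+4=20). clock=16
Op 10: insert b.com -> 10.0.0.5 (expiry=16+4=20). clock=16
Op 11: tick 2 -> clock=18. purged={e.com}
Op 12: tick 6 -> clock=24. purged={a.com,b.com,c.com}
Op 13: tick 11 -> clock=35.
Op 14: insert a.com -> 10.0.0.3 (expiry=35+1=36). clock=35
Op 15: insert c.com -> 10.0.0.5 (expiry=35+3=38). clock=35
Op 16: insert a.com -> 10.0.0.5 (expiry=35+5=40). clock=35
Op 17: tick 5 -> clock=40. purged={a.com,c.com}
Op 18: tick 6 -> clock=46.
lookup d.com: not in cache (expired or never inserted)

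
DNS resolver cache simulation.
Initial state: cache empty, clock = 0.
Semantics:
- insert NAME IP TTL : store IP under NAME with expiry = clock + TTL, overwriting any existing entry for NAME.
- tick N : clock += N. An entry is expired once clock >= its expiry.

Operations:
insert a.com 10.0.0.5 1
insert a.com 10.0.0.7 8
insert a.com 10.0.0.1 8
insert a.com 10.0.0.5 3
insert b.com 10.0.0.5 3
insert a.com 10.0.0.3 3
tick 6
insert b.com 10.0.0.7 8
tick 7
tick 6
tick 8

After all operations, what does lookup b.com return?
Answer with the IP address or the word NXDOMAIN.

Op 1: insert a.com -> 10.0.0.5 (expiry=0+1=1). clock=0
Op 2: insert a.com -> 10.0.0.7 (expiry=0+8=8). clock=0
Op 3: insert a.com -> 10.0.0.1 (expiry=0+8=8). clock=0
Op 4: insert a.com -> 10.0.0.5 (expiry=0+3=3). clock=0
Op 5: insert b.com -> 10.0.0.5 (expiry=0+3=3). clock=0
Op 6: insert a.com -> 10.0.0.3 (expiry=0+3=3). clock=0
Op 7: tick 6 -> clock=6. purged={a.com,b.com}
Op 8: insert b.com -> 10.0.0.7 (expiry=6+8=14). clock=6
Op 9: tick 7 -> clock=13.
Op 10: tick 6 -> clock=19. purged={b.com}
Op 11: tick 8 -> clock=27.
lookup b.com: not in cache (expired or never inserted)

Answer: NXDOMAIN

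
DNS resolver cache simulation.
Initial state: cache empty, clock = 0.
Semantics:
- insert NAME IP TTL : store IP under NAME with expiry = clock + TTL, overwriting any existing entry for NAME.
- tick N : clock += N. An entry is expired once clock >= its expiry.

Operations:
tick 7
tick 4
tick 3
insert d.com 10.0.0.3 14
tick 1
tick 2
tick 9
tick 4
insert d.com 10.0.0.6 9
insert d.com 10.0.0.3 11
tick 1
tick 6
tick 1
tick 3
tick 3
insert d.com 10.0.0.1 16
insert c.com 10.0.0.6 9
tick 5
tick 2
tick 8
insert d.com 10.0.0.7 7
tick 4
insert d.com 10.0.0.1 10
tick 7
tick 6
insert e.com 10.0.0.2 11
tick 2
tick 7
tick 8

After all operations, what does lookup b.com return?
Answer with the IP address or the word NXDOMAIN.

Answer: NXDOMAIN

Derivation:
Op 1: tick 7 -> clock=7.
Op 2: tick 4 -> clock=11.
Op 3: tick 3 -> clock=14.
Op 4: insert d.com -> 10.0.0.3 (expiry=14+14=28). clock=14
Op 5: tick 1 -> clock=15.
Op 6: tick 2 -> clock=17.
Op 7: tick 9 -> clock=26.
Op 8: tick 4 -> clock=30. purged={d.com}
Op 9: insert d.com -> 10.0.0.6 (expiry=30+9=39). clock=30
Op 10: insert d.com -> 10.0.0.3 (expiry=30+11=41). clock=30
Op 11: tick 1 -> clock=31.
Op 12: tick 6 -> clock=37.
Op 13: tick 1 -> clock=38.
Op 14: tick 3 -> clock=41. purged={d.com}
Op 15: tick 3 -> clock=44.
Op 16: insert d.com -> 10.0.0.1 (expiry=44+16=60). clock=44
Op 17: insert c.com -> 10.0.0.6 (expiry=44+9=53). clock=44
Op 18: tick 5 -> clock=49.
Op 19: tick 2 -> clock=51.
Op 20: tick 8 -> clock=59. purged={c.com}
Op 21: insert d.com -> 10.0.0.7 (expiry=59+7=66). clock=59
Op 22: tick 4 -> clock=63.
Op 23: insert d.com -> 10.0.0.1 (expiry=63+10=73). clock=63
Op 24: tick 7 -> clock=70.
Op 25: tick 6 -> clock=76. purged={d.com}
Op 26: insert e.com -> 10.0.0.2 (expiry=76+11=87). clock=76
Op 27: tick 2 -> clock=78.
Op 28: tick 7 -> clock=85.
Op 29: tick 8 -> clock=93. purged={e.com}
lookup b.com: not in cache (expired or never inserted)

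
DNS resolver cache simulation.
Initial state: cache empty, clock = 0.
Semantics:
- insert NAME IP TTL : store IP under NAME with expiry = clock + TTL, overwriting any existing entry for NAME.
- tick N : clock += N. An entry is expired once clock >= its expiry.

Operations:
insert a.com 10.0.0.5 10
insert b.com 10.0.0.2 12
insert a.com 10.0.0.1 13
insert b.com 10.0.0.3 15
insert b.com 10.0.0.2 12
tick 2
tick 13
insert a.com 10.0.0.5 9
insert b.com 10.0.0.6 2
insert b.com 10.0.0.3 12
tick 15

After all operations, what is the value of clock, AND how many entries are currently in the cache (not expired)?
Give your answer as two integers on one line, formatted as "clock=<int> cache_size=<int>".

Answer: clock=30 cache_size=0

Derivation:
Op 1: insert a.com -> 10.0.0.5 (expiry=0+10=10). clock=0
Op 2: insert b.com -> 10.0.0.2 (expiry=0+12=12). clock=0
Op 3: insert a.com -> 10.0.0.1 (expiry=0+13=13). clock=0
Op 4: insert b.com -> 10.0.0.3 (expiry=0+15=15). clock=0
Op 5: insert b.com -> 10.0.0.2 (expiry=0+12=12). clock=0
Op 6: tick 2 -> clock=2.
Op 7: tick 13 -> clock=15. purged={a.com,b.com}
Op 8: insert a.com -> 10.0.0.5 (expiry=15+9=24). clock=15
Op 9: insert b.com -> 10.0.0.6 (expiry=15+2=17). clock=15
Op 10: insert b.com -> 10.0.0.3 (expiry=15+12=27). clock=15
Op 11: tick 15 -> clock=30. purged={a.com,b.com}
Final clock = 30
Final cache (unexpired): {} -> size=0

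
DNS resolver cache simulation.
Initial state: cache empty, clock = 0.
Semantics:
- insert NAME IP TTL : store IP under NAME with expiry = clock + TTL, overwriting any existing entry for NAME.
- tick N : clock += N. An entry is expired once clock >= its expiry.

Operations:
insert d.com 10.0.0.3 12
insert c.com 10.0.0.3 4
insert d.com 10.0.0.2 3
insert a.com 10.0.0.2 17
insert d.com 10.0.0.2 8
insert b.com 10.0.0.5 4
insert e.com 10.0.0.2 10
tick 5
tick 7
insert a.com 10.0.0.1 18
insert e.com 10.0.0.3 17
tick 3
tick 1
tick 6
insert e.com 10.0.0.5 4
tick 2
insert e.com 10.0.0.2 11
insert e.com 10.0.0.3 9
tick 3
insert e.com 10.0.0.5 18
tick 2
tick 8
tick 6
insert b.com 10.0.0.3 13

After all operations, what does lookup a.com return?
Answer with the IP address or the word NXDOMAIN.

Op 1: insert d.com -> 10.0.0.3 (expiry=0+12=12). clock=0
Op 2: insert c.com -> 10.0.0.3 (expiry=0+4=4). clock=0
Op 3: insert d.com -> 10.0.0.2 (expiry=0+3=3). clock=0
Op 4: insert a.com -> 10.0.0.2 (expiry=0+17=17). clock=0
Op 5: insert d.com -> 10.0.0.2 (expiry=0+8=8). clock=0
Op 6: insert b.com -> 10.0.0.5 (expiry=0+4=4). clock=0
Op 7: insert e.com -> 10.0.0.2 (expiry=0+10=10). clock=0
Op 8: tick 5 -> clock=5. purged={b.com,c.com}
Op 9: tick 7 -> clock=12. purged={d.com,e.com}
Op 10: insert a.com -> 10.0.0.1 (expiry=12+18=30). clock=12
Op 11: insert e.com -> 10.0.0.3 (expiry=12+17=29). clock=12
Op 12: tick 3 -> clock=15.
Op 13: tick 1 -> clock=16.
Op 14: tick 6 -> clock=22.
Op 15: insert e.com -> 10.0.0.5 (expiry=22+4=26). clock=22
Op 16: tick 2 -> clock=24.
Op 17: insert e.com -> 10.0.0.2 (expiry=24+11=35). clock=24
Op 18: insert e.com -> 10.0.0.3 (expiry=24+9=33). clock=24
Op 19: tick 3 -> clock=27.
Op 20: insert e.com -> 10.0.0.5 (expiry=27+18=45). clock=27
Op 21: tick 2 -> clock=29.
Op 22: tick 8 -> clock=37. purged={a.com}
Op 23: tick 6 -> clock=43.
Op 24: insert b.com -> 10.0.0.3 (expiry=43+13=56). clock=43
lookup a.com: not in cache (expired or never inserted)

Answer: NXDOMAIN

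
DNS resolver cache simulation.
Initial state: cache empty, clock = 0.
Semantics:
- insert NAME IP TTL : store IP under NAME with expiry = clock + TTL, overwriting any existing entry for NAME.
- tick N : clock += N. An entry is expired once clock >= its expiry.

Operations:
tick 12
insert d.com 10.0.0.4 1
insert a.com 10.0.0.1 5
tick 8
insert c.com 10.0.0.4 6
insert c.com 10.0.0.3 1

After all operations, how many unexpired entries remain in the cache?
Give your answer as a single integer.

Op 1: tick 12 -> clock=12.
Op 2: insert d.com -> 10.0.0.4 (expiry=12+1=13). clock=12
Op 3: insert a.com -> 10.0.0.1 (expiry=12+5=17). clock=12
Op 4: tick 8 -> clock=20. purged={a.com,d.com}
Op 5: insert c.com -> 10.0.0.4 (expiry=20+6=26). clock=20
Op 6: insert c.com -> 10.0.0.3 (expiry=20+1=21). clock=20
Final cache (unexpired): {c.com} -> size=1

Answer: 1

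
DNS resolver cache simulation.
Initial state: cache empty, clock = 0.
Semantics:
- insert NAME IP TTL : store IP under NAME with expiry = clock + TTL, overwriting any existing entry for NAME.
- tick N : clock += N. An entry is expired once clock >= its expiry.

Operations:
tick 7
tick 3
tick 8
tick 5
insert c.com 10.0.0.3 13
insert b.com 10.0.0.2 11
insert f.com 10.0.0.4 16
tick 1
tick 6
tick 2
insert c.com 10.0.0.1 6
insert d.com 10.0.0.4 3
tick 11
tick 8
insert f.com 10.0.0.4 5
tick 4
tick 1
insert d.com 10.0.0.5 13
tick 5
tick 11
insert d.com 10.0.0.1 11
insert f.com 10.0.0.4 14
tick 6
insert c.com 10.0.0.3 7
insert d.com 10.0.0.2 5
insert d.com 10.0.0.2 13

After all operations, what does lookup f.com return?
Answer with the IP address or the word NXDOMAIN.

Op 1: tick 7 -> clock=7.
Op 2: tick 3 -> clock=10.
Op 3: tick 8 -> clock=18.
Op 4: tick 5 -> clock=23.
Op 5: insert c.com -> 10.0.0.3 (expiry=23+13=36). clock=23
Op 6: insert b.com -> 10.0.0.2 (expiry=23+11=34). clock=23
Op 7: insert f.com -> 10.0.0.4 (expiry=23+16=39). clock=23
Op 8: tick 1 -> clock=24.
Op 9: tick 6 -> clock=30.
Op 10: tick 2 -> clock=32.
Op 11: insert c.com -> 10.0.0.1 (expiry=32+6=38). clock=32
Op 12: insert d.com -> 10.0.0.4 (expiry=32+3=35). clock=32
Op 13: tick 11 -> clock=43. purged={b.com,c.com,d.com,f.com}
Op 14: tick 8 -> clock=51.
Op 15: insert f.com -> 10.0.0.4 (expiry=51+5=56). clock=51
Op 16: tick 4 -> clock=55.
Op 17: tick 1 -> clock=56. purged={f.com}
Op 18: insert d.com -> 10.0.0.5 (expiry=56+13=69). clock=56
Op 19: tick 5 -> clock=61.
Op 20: tick 11 -> clock=72. purged={d.com}
Op 21: insert d.com -> 10.0.0.1 (expiry=72+11=83). clock=72
Op 22: insert f.com -> 10.0.0.4 (expiry=72+14=86). clock=72
Op 23: tick 6 -> clock=78.
Op 24: insert c.com -> 10.0.0.3 (expiry=78+7=85). clock=78
Op 25: insert d.com -> 10.0.0.2 (expiry=78+5=83). clock=78
Op 26: insert d.com -> 10.0.0.2 (expiry=78+13=91). clock=78
lookup f.com: present, ip=10.0.0.4 expiry=86 > clock=78

Answer: 10.0.0.4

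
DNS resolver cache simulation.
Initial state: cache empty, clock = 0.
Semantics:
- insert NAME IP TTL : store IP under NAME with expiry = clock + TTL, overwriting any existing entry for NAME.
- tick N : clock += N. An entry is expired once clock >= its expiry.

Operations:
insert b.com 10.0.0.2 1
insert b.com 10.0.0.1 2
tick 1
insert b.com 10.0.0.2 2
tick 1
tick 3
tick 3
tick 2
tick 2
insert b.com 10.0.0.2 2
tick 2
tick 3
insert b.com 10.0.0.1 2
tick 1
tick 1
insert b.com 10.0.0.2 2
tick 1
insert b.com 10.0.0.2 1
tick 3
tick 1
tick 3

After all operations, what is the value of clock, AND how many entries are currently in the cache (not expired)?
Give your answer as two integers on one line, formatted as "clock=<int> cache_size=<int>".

Op 1: insert b.com -> 10.0.0.2 (expiry=0+1=1). clock=0
Op 2: insert b.com -> 10.0.0.1 (expiry=0+2=2). clock=0
Op 3: tick 1 -> clock=1.
Op 4: insert b.com -> 10.0.0.2 (expiry=1+2=3). clock=1
Op 5: tick 1 -> clock=2.
Op 6: tick 3 -> clock=5. purged={b.com}
Op 7: tick 3 -> clock=8.
Op 8: tick 2 -> clock=10.
Op 9: tick 2 -> clock=12.
Op 10: insert b.com -> 10.0.0.2 (expiry=12+2=14). clock=12
Op 11: tick 2 -> clock=14. purged={b.com}
Op 12: tick 3 -> clock=17.
Op 13: insert b.com -> 10.0.0.1 (expiry=17+2=19). clock=17
Op 14: tick 1 -> clock=18.
Op 15: tick 1 -> clock=19. purged={b.com}
Op 16: insert b.com -> 10.0.0.2 (expiry=19+2=21). clock=19
Op 17: tick 1 -> clock=20.
Op 18: insert b.com -> 10.0.0.2 (expiry=20+1=21). clock=20
Op 19: tick 3 -> clock=23. purged={b.com}
Op 20: tick 1 -> clock=24.
Op 21: tick 3 -> clock=27.
Final clock = 27
Final cache (unexpired): {} -> size=0

Answer: clock=27 cache_size=0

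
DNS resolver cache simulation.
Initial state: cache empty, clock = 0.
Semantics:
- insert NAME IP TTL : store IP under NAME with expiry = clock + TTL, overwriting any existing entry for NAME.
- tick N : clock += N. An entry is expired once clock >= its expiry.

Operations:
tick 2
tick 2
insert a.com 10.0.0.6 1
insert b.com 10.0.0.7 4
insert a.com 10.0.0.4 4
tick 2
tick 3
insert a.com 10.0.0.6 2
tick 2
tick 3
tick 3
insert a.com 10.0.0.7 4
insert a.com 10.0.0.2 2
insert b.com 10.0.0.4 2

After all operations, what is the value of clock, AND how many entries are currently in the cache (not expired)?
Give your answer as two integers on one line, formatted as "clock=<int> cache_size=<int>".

Op 1: tick 2 -> clock=2.
Op 2: tick 2 -> clock=4.
Op 3: insert a.com -> 10.0.0.6 (expiry=4+1=5). clock=4
Op 4: insert b.com -> 10.0.0.7 (expiry=4+4=8). clock=4
Op 5: insert a.com -> 10.0.0.4 (expiry=4+4=8). clock=4
Op 6: tick 2 -> clock=6.
Op 7: tick 3 -> clock=9. purged={a.com,b.com}
Op 8: insert a.com -> 10.0.0.6 (expiry=9+2=11). clock=9
Op 9: tick 2 -> clock=11. purged={a.com}
Op 10: tick 3 -> clock=14.
Op 11: tick 3 -> clock=17.
Op 12: insert a.com -> 10.0.0.7 (expiry=17+4=21). clock=17
Op 13: insert a.com -> 10.0.0.2 (expiry=17+2=19). clock=17
Op 14: insert b.com -> 10.0.0.4 (expiry=17+2=19). clock=17
Final clock = 17
Final cache (unexpired): {a.com,b.com} -> size=2

Answer: clock=17 cache_size=2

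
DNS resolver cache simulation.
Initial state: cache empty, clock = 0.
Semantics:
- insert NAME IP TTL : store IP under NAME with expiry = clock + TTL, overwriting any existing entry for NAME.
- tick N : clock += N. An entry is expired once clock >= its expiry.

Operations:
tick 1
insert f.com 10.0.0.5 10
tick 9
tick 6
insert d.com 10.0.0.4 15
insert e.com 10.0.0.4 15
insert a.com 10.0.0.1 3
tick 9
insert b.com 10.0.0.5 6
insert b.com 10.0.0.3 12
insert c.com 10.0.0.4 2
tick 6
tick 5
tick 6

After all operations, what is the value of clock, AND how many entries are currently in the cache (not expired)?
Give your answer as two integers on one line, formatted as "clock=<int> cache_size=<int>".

Op 1: tick 1 -> clock=1.
Op 2: insert f.com -> 10.0.0.5 (expiry=1+10=11). clock=1
Op 3: tick 9 -> clock=10.
Op 4: tick 6 -> clock=16. purged={f.com}
Op 5: insert d.com -> 10.0.0.4 (expiry=16+15=31). clock=16
Op 6: insert e.com -> 10.0.0.4 (expiry=16+15=31). clock=16
Op 7: insert a.com -> 10.0.0.1 (expiry=16+3=19). clock=16
Op 8: tick 9 -> clock=25. purged={a.com}
Op 9: insert b.com -> 10.0.0.5 (expiry=25+6=31). clock=25
Op 10: insert b.com -> 10.0.0.3 (expiry=25+12=37). clock=25
Op 11: insert c.com -> 10.0.0.4 (expiry=25+2=27). clock=25
Op 12: tick 6 -> clock=31. purged={c.com,d.com,e.com}
Op 13: tick 5 -> clock=36.
Op 14: tick 6 -> clock=42. purged={b.com}
Final clock = 42
Final cache (unexpired): {} -> size=0

Answer: clock=42 cache_size=0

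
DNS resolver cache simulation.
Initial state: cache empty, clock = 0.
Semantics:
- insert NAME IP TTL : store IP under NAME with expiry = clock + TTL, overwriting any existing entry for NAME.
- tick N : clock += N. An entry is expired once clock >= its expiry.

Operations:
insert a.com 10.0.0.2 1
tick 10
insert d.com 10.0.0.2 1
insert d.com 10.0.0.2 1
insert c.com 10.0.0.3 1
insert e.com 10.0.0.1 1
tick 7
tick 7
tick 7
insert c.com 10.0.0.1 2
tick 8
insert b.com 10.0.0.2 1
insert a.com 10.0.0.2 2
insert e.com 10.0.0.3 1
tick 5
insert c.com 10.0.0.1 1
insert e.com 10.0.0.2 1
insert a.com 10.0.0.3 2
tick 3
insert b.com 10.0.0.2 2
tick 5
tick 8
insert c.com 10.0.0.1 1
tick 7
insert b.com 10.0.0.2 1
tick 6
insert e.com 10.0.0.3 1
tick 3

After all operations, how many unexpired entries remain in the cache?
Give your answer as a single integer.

Answer: 0

Derivation:
Op 1: insert a.com -> 10.0.0.2 (expiry=0+1=1). clock=0
Op 2: tick 10 -> clock=10. purged={a.com}
Op 3: insert d.com -> 10.0.0.2 (expiry=10+1=11). clock=10
Op 4: insert d.com -> 10.0.0.2 (expiry=10+1=11). clock=10
Op 5: insert c.com -> 10.0.0.3 (expiry=10+1=11). clock=10
Op 6: insert e.com -> 10.0.0.1 (expiry=10+1=11). clock=10
Op 7: tick 7 -> clock=17. purged={c.com,d.com,e.com}
Op 8: tick 7 -> clock=24.
Op 9: tick 7 -> clock=31.
Op 10: insert c.com -> 10.0.0.1 (expiry=31+2=33). clock=31
Op 11: tick 8 -> clock=39. purged={c.com}
Op 12: insert b.com -> 10.0.0.2 (expiry=39+1=40). clock=39
Op 13: insert a.com -> 10.0.0.2 (expiry=39+2=41). clock=39
Op 14: insert e.com -> 10.0.0.3 (expiry=39+1=40). clock=39
Op 15: tick 5 -> clock=44. purged={a.com,b.com,e.com}
Op 16: insert c.com -> 10.0.0.1 (expiry=44+1=45). clock=44
Op 17: insert e.com -> 10.0.0.2 (expiry=44+1=45). clock=44
Op 18: insert a.com -> 10.0.0.3 (expiry=44+2=46). clock=44
Op 19: tick 3 -> clock=47. purged={a.com,c.com,e.com}
Op 20: insert b.com -> 10.0.0.2 (expiry=47+2=49). clock=47
Op 21: tick 5 -> clock=52. purged={b.com}
Op 22: tick 8 -> clock=60.
Op 23: insert c.com -> 10.0.0.1 (expiry=60+1=61). clock=60
Op 24: tick 7 -> clock=67. purged={c.com}
Op 25: insert b.com -> 10.0.0.2 (expiry=67+1=68). clock=67
Op 26: tick 6 -> clock=73. purged={b.com}
Op 27: insert e.com -> 10.0.0.3 (expiry=73+1=74). clock=73
Op 28: tick 3 -> clock=76. purged={e.com}
Final cache (unexpired): {} -> size=0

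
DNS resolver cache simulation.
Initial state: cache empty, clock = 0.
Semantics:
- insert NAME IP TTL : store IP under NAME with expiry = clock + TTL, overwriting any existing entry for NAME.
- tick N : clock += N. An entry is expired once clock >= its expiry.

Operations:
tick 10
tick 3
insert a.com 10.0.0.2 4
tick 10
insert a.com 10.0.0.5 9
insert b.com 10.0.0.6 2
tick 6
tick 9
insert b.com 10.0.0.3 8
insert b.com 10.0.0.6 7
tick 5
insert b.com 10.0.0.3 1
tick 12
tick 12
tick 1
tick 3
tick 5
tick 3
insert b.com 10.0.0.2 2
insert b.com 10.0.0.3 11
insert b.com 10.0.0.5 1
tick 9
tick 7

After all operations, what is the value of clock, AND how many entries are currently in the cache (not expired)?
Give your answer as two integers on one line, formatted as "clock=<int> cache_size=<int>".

Answer: clock=95 cache_size=0

Derivation:
Op 1: tick 10 -> clock=10.
Op 2: tick 3 -> clock=13.
Op 3: insert a.com -> 10.0.0.2 (expiry=13+4=17). clock=13
Op 4: tick 10 -> clock=23. purged={a.com}
Op 5: insert a.com -> 10.0.0.5 (expiry=23+9=32). clock=23
Op 6: insert b.com -> 10.0.0.6 (expiry=23+2=25). clock=23
Op 7: tick 6 -> clock=29. purged={b.com}
Op 8: tick 9 -> clock=38. purged={a.com}
Op 9: insert b.com -> 10.0.0.3 (expiry=38+8=46). clock=38
Op 10: insert b.com -> 10.0.0.6 (expiry=38+7=45). clock=38
Op 11: tick 5 -> clock=43.
Op 12: insert b.com -> 10.0.0.3 (expiry=43+1=44). clock=43
Op 13: tick 12 -> clock=55. purged={b.com}
Op 14: tick 12 -> clock=67.
Op 15: tick 1 -> clock=68.
Op 16: tick 3 -> clock=71.
Op 17: tick 5 -> clock=76.
Op 18: tick 3 -> clock=79.
Op 19: insert b.com -> 10.0.0.2 (expiry=79+2=81). clock=79
Op 20: insert b.com -> 10.0.0.3 (expiry=79+11=90). clock=79
Op 21: insert b.com -> 10.0.0.5 (expiry=79+1=80). clock=79
Op 22: tick 9 -> clock=88. purged={b.com}
Op 23: tick 7 -> clock=95.
Final clock = 95
Final cache (unexpired): {} -> size=0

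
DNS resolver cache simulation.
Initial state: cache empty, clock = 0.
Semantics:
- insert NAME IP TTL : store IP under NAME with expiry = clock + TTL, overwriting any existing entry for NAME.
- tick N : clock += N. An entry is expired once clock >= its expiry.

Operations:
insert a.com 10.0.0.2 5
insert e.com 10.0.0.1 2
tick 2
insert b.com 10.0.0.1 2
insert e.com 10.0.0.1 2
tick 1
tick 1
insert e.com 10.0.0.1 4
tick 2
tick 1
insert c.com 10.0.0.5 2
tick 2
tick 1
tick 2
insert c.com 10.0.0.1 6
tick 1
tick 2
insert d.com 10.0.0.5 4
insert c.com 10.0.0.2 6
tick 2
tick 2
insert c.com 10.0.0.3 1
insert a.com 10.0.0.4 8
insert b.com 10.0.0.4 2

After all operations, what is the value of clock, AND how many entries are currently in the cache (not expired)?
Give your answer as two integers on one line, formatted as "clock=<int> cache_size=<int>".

Answer: clock=19 cache_size=3

Derivation:
Op 1: insert a.com -> 10.0.0.2 (expiry=0+5=5). clock=0
Op 2: insert e.com -> 10.0.0.1 (expiry=0+2=2). clock=0
Op 3: tick 2 -> clock=2. purged={e.com}
Op 4: insert b.com -> 10.0.0.1 (expiry=2+2=4). clock=2
Op 5: insert e.com -> 10.0.0.1 (expiry=2+2=4). clock=2
Op 6: tick 1 -> clock=3.
Op 7: tick 1 -> clock=4. purged={b.com,e.com}
Op 8: insert e.com -> 10.0.0.1 (expiry=4+4=8). clock=4
Op 9: tick 2 -> clock=6. purged={a.com}
Op 10: tick 1 -> clock=7.
Op 11: insert c.com -> 10.0.0.5 (expiry=7+2=9). clock=7
Op 12: tick 2 -> clock=9. purged={c.com,e.com}
Op 13: tick 1 -> clock=10.
Op 14: tick 2 -> clock=12.
Op 15: insert c.com -> 10.0.0.1 (expiry=12+6=18). clock=12
Op 16: tick 1 -> clock=13.
Op 17: tick 2 -> clock=15.
Op 18: insert d.com -> 10.0.0.5 (expiry=15+4=19). clock=15
Op 19: insert c.com -> 10.0.0.2 (expiry=15+6=21). clock=15
Op 20: tick 2 -> clock=17.
Op 21: tick 2 -> clock=19. purged={d.com}
Op 22: insert c.com -> 10.0.0.3 (expiry=19+1=20). clock=19
Op 23: insert a.com -> 10.0.0.4 (expiry=19+8=27). clock=19
Op 24: insert b.com -> 10.0.0.4 (expiry=19+2=21). clock=19
Final clock = 19
Final cache (unexpired): {a.com,b.com,c.com} -> size=3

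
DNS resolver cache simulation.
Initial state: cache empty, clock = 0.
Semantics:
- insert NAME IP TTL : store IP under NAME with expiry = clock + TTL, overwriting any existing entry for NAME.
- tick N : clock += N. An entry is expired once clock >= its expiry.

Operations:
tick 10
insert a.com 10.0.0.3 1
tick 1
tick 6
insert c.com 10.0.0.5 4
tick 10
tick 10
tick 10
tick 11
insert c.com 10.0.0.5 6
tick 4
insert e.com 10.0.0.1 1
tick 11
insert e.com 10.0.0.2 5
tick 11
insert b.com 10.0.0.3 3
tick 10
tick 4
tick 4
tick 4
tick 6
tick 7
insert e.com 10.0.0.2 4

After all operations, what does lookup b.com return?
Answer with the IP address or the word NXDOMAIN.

Answer: NXDOMAIN

Derivation:
Op 1: tick 10 -> clock=10.
Op 2: insert a.com -> 10.0.0.3 (expiry=10+1=11). clock=10
Op 3: tick 1 -> clock=11. purged={a.com}
Op 4: tick 6 -> clock=17.
Op 5: insert c.com -> 10.0.0.5 (expiry=17+4=21). clock=17
Op 6: tick 10 -> clock=27. purged={c.com}
Op 7: tick 10 -> clock=37.
Op 8: tick 10 -> clock=47.
Op 9: tick 11 -> clock=58.
Op 10: insert c.com -> 10.0.0.5 (expiry=58+6=64). clock=58
Op 11: tick 4 -> clock=62.
Op 12: insert e.com -> 10.0.0.1 (expiry=62+1=63). clock=62
Op 13: tick 11 -> clock=73. purged={c.com,e.com}
Op 14: insert e.com -> 10.0.0.2 (expiry=73+5=78). clock=73
Op 15: tick 11 -> clock=84. purged={e.com}
Op 16: insert b.com -> 10.0.0.3 (expiry=84+3=87). clock=84
Op 17: tick 10 -> clock=94. purged={b.com}
Op 18: tick 4 -> clock=98.
Op 19: tick 4 -> clock=102.
Op 20: tick 4 -> clock=106.
Op 21: tick 6 -> clock=112.
Op 22: tick 7 -> clock=119.
Op 23: insert e.com -> 10.0.0.2 (expiry=119+4=123). clock=119
lookup b.com: not in cache (expired or never inserted)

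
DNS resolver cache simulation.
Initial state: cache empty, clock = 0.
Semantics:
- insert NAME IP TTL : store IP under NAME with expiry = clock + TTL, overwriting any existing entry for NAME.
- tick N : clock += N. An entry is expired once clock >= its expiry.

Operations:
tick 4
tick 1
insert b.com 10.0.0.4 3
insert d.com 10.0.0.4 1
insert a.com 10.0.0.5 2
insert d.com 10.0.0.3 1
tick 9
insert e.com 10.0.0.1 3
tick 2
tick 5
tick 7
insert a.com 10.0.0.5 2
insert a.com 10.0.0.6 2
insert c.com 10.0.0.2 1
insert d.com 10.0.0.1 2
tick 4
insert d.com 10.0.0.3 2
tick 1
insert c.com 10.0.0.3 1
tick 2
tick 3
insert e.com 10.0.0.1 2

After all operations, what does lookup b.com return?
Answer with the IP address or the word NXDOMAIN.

Answer: NXDOMAIN

Derivation:
Op 1: tick 4 -> clock=4.
Op 2: tick 1 -> clock=5.
Op 3: insert b.com -> 10.0.0.4 (expiry=5+3=8). clock=5
Op 4: insert d.com -> 10.0.0.4 (expiry=5+1=6). clock=5
Op 5: insert a.com -> 10.0.0.5 (expiry=5+2=7). clock=5
Op 6: insert d.com -> 10.0.0.3 (expiry=5+1=6). clock=5
Op 7: tick 9 -> clock=14. purged={a.com,b.com,d.com}
Op 8: insert e.com -> 10.0.0.1 (expiry=14+3=17). clock=14
Op 9: tick 2 -> clock=16.
Op 10: tick 5 -> clock=21. purged={e.com}
Op 11: tick 7 -> clock=28.
Op 12: insert a.com -> 10.0.0.5 (expiry=28+2=30). clock=28
Op 13: insert a.com -> 10.0.0.6 (expiry=28+2=30). clock=28
Op 14: insert c.com -> 10.0.0.2 (expiry=28+1=29). clock=28
Op 15: insert d.com -> 10.0.0.1 (expiry=28+2=30). clock=28
Op 16: tick 4 -> clock=32. purged={a.com,c.com,d.com}
Op 17: insert d.com -> 10.0.0.3 (expiry=32+2=34). clock=32
Op 18: tick 1 -> clock=33.
Op 19: insert c.com -> 10.0.0.3 (expiry=33+1=34). clock=33
Op 20: tick 2 -> clock=35. purged={c.com,d.com}
Op 21: tick 3 -> clock=38.
Op 22: insert e.com -> 10.0.0.1 (expiry=38+2=40). clock=38
lookup b.com: not in cache (expired or never inserted)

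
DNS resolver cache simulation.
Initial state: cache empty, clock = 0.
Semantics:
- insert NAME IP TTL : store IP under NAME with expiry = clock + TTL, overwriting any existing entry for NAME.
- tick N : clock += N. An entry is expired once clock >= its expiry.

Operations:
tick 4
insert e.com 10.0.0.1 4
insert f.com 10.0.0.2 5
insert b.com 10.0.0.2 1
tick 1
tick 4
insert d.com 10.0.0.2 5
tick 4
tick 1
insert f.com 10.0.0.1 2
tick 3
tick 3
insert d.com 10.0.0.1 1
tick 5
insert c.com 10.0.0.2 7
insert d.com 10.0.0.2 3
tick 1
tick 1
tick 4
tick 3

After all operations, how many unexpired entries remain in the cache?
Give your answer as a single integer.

Op 1: tick 4 -> clock=4.
Op 2: insert e.com -> 10.0.0.1 (expiry=4+4=8). clock=4
Op 3: insert f.com -> 10.0.0.2 (expiry=4+5=9). clock=4
Op 4: insert b.com -> 10.0.0.2 (expiry=4+1=5). clock=4
Op 5: tick 1 -> clock=5. purged={b.com}
Op 6: tick 4 -> clock=9. purged={e.com,f.com}
Op 7: insert d.com -> 10.0.0.2 (expiry=9+5=14). clock=9
Op 8: tick 4 -> clock=13.
Op 9: tick 1 -> clock=14. purged={d.com}
Op 10: insert f.com -> 10.0.0.1 (expiry=14+2=16). clock=14
Op 11: tick 3 -> clock=17. purged={f.com}
Op 12: tick 3 -> clock=20.
Op 13: insert d.com -> 10.0.0.1 (expiry=20+1=21). clock=20
Op 14: tick 5 -> clock=25. purged={d.com}
Op 15: insert c.com -> 10.0.0.2 (expiry=25+7=32). clock=25
Op 16: insert d.com -> 10.0.0.2 (expiry=25+3=28). clock=25
Op 17: tick 1 -> clock=26.
Op 18: tick 1 -> clock=27.
Op 19: tick 4 -> clock=31. purged={d.com}
Op 20: tick 3 -> clock=34. purged={c.com}
Final cache (unexpired): {} -> size=0

Answer: 0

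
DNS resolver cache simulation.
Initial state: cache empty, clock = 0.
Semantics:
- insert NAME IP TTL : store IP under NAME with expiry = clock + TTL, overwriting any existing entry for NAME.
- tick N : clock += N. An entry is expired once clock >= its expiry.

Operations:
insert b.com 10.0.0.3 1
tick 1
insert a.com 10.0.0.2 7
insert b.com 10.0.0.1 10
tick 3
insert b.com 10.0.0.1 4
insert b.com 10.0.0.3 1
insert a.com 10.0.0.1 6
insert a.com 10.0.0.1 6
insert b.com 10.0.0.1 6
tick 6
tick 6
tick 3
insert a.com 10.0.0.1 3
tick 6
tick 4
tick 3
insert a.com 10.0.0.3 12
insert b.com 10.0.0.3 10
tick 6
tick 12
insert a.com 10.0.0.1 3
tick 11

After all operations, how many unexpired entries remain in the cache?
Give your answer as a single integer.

Answer: 0

Derivation:
Op 1: insert b.com -> 10.0.0.3 (expiry=0+1=1). clock=0
Op 2: tick 1 -> clock=1. purged={b.com}
Op 3: insert a.com -> 10.0.0.2 (expiry=1+7=8). clock=1
Op 4: insert b.com -> 10.0.0.1 (expiry=1+10=11). clock=1
Op 5: tick 3 -> clock=4.
Op 6: insert b.com -> 10.0.0.1 (expiry=4+4=8). clock=4
Op 7: insert b.com -> 10.0.0.3 (expiry=4+1=5). clock=4
Op 8: insert a.com -> 10.0.0.1 (expiry=4+6=10). clock=4
Op 9: insert a.com -> 10.0.0.1 (expiry=4+6=10). clock=4
Op 10: insert b.com -> 10.0.0.1 (expiry=4+6=10). clock=4
Op 11: tick 6 -> clock=10. purged={a.com,b.com}
Op 12: tick 6 -> clock=16.
Op 13: tick 3 -> clock=19.
Op 14: insert a.com -> 10.0.0.1 (expiry=19+3=22). clock=19
Op 15: tick 6 -> clock=25. purged={a.com}
Op 16: tick 4 -> clock=29.
Op 17: tick 3 -> clock=32.
Op 18: insert a.com -> 10.0.0.3 (expiry=32+12=44). clock=32
Op 19: insert b.com -> 10.0.0.3 (expiry=32+10=42). clock=32
Op 20: tick 6 -> clock=38.
Op 21: tick 12 -> clock=50. purged={a.com,b.com}
Op 22: insert a.com -> 10.0.0.1 (expiry=50+3=53). clock=50
Op 23: tick 11 -> clock=61. purged={a.com}
Final cache (unexpired): {} -> size=0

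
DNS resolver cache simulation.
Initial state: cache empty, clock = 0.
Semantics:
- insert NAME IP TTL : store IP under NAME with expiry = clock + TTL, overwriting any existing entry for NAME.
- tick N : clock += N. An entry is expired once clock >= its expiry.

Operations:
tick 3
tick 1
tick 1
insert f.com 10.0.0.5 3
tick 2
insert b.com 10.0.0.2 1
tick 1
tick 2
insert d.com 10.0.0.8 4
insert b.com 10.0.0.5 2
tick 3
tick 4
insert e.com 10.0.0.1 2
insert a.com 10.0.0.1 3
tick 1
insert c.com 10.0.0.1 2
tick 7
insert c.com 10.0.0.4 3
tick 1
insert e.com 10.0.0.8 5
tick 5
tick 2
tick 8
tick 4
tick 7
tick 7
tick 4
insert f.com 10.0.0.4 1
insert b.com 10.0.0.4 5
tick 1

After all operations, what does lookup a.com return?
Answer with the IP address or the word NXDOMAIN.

Answer: NXDOMAIN

Derivation:
Op 1: tick 3 -> clock=3.
Op 2: tick 1 -> clock=4.
Op 3: tick 1 -> clock=5.
Op 4: insert f.com -> 10.0.0.5 (expiry=5+3=8). clock=5
Op 5: tick 2 -> clock=7.
Op 6: insert b.com -> 10.0.0.2 (expiry=7+1=8). clock=7
Op 7: tick 1 -> clock=8. purged={b.com,f.com}
Op 8: tick 2 -> clock=10.
Op 9: insert d.com -> 10.0.0.8 (expiry=10+4=14). clock=10
Op 10: insert b.com -> 10.0.0.5 (expiry=10+2=12). clock=10
Op 11: tick 3 -> clock=13. purged={b.com}
Op 12: tick 4 -> clock=17. purged={d.com}
Op 13: insert e.com -> 10.0.0.1 (expiry=17+2=19). clock=17
Op 14: insert a.com -> 10.0.0.1 (expiry=17+3=20). clock=17
Op 15: tick 1 -> clock=18.
Op 16: insert c.com -> 10.0.0.1 (expiry=18+2=20). clock=18
Op 17: tick 7 -> clock=25. purged={a.com,c.com,e.com}
Op 18: insert c.com -> 10.0.0.4 (expiry=25+3=28). clock=25
Op 19: tick 1 -> clock=26.
Op 20: insert e.com -> 10.0.0.8 (expiry=26+5=31). clock=26
Op 21: tick 5 -> clock=31. purged={c.com,e.com}
Op 22: tick 2 -> clock=33.
Op 23: tick 8 -> clock=41.
Op 24: tick 4 -> clock=45.
Op 25: tick 7 -> clock=52.
Op 26: tick 7 -> clock=59.
Op 27: tick 4 -> clock=63.
Op 28: insert f.com -> 10.0.0.4 (expiry=63+1=64). clock=63
Op 29: insert b.com -> 10.0.0.4 (expiry=63+5=68). clock=63
Op 30: tick 1 -> clock=64. purged={f.com}
lookup a.com: not in cache (expired or never inserted)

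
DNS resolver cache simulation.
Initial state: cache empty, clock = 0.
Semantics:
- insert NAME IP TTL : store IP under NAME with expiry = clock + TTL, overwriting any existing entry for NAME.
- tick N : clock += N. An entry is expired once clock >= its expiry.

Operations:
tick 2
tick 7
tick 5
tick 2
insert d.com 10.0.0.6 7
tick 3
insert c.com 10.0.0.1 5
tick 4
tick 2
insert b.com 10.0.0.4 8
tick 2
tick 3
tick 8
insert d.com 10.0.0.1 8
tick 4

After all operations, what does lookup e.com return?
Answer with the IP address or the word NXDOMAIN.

Answer: NXDOMAIN

Derivation:
Op 1: tick 2 -> clock=2.
Op 2: tick 7 -> clock=9.
Op 3: tick 5 -> clock=14.
Op 4: tick 2 -> clock=16.
Op 5: insert d.com -> 10.0.0.6 (expiry=16+7=23). clock=16
Op 6: tick 3 -> clock=19.
Op 7: insert c.com -> 10.0.0.1 (expiry=19+5=24). clock=19
Op 8: tick 4 -> clock=23. purged={d.com}
Op 9: tick 2 -> clock=25. purged={c.com}
Op 10: insert b.com -> 10.0.0.4 (expiry=25+8=33). clock=25
Op 11: tick 2 -> clock=27.
Op 12: tick 3 -> clock=30.
Op 13: tick 8 -> clock=38. purged={b.com}
Op 14: insert d.com -> 10.0.0.1 (expiry=38+8=46). clock=38
Op 15: tick 4 -> clock=42.
lookup e.com: not in cache (expired or never inserted)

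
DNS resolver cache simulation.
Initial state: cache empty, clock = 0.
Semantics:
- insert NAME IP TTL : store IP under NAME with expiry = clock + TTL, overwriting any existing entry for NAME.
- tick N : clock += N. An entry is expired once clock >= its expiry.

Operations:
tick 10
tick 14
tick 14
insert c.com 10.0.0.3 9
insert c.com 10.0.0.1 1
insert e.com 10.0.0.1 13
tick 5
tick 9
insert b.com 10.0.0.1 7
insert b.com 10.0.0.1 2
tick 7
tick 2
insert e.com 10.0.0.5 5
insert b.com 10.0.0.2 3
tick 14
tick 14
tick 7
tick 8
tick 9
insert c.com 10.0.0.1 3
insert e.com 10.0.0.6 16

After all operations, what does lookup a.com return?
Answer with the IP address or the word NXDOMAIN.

Op 1: tick 10 -> clock=10.
Op 2: tick 14 -> clock=24.
Op 3: tick 14 -> clock=38.
Op 4: insert c.com -> 10.0.0.3 (expiry=38+9=47). clock=38
Op 5: insert c.com -> 10.0.0.1 (expiry=38+1=39). clock=38
Op 6: insert e.com -> 10.0.0.1 (expiry=38+13=51). clock=38
Op 7: tick 5 -> clock=43. purged={c.com}
Op 8: tick 9 -> clock=52. purged={e.com}
Op 9: insert b.com -> 10.0.0.1 (expiry=52+7=59). clock=52
Op 10: insert b.com -> 10.0.0.1 (expiry=52+2=54). clock=52
Op 11: tick 7 -> clock=59. purged={b.com}
Op 12: tick 2 -> clock=61.
Op 13: insert e.com -> 10.0.0.5 (expiry=61+5=66). clock=61
Op 14: insert b.com -> 10.0.0.2 (expiry=61+3=64). clock=61
Op 15: tick 14 -> clock=75. purged={b.com,e.com}
Op 16: tick 14 -> clock=89.
Op 17: tick 7 -> clock=96.
Op 18: tick 8 -> clock=104.
Op 19: tick 9 -> clock=113.
Op 20: insert c.com -> 10.0.0.1 (expiry=113+3=116). clock=113
Op 21: insert e.com -> 10.0.0.6 (expiry=113+16=129). clock=113
lookup a.com: not in cache (expired or never inserted)

Answer: NXDOMAIN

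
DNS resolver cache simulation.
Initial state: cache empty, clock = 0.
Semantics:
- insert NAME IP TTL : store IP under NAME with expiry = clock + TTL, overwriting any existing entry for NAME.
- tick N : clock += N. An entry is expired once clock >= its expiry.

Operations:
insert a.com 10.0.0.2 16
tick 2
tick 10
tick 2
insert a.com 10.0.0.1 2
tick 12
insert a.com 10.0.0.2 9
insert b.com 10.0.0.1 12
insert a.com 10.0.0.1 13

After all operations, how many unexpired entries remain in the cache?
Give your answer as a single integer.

Answer: 2

Derivation:
Op 1: insert a.com -> 10.0.0.2 (expiry=0+16=16). clock=0
Op 2: tick 2 -> clock=2.
Op 3: tick 10 -> clock=12.
Op 4: tick 2 -> clock=14.
Op 5: insert a.com -> 10.0.0.1 (expiry=14+2=16). clock=14
Op 6: tick 12 -> clock=26. purged={a.com}
Op 7: insert a.com -> 10.0.0.2 (expiry=26+9=35). clock=26
Op 8: insert b.com -> 10.0.0.1 (expiry=26+12=38). clock=26
Op 9: insert a.com -> 10.0.0.1 (expiry=26+13=39). clock=26
Final cache (unexpired): {a.com,b.com} -> size=2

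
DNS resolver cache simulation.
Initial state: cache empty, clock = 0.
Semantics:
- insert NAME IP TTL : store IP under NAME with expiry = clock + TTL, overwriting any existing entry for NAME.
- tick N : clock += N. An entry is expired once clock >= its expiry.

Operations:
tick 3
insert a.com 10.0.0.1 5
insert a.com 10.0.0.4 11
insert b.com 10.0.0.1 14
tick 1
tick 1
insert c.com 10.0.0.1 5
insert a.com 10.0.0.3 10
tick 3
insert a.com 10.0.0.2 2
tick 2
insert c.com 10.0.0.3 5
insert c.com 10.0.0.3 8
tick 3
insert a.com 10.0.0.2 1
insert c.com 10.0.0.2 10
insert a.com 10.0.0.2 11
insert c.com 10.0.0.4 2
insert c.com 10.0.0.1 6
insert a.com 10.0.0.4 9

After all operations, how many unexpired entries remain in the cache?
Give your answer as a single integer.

Op 1: tick 3 -> clock=3.
Op 2: insert a.com -> 10.0.0.1 (expiry=3+5=8). clock=3
Op 3: insert a.com -> 10.0.0.4 (expiry=3+11=14). clock=3
Op 4: insert b.com -> 10.0.0.1 (expiry=3+14=17). clock=3
Op 5: tick 1 -> clock=4.
Op 6: tick 1 -> clock=5.
Op 7: insert c.com -> 10.0.0.1 (expiry=5+5=10). clock=5
Op 8: insert a.com -> 10.0.0.3 (expiry=5+10=15). clock=5
Op 9: tick 3 -> clock=8.
Op 10: insert a.com -> 10.0.0.2 (expiry=8+2=10). clock=8
Op 11: tick 2 -> clock=10. purged={a.com,c.com}
Op 12: insert c.com -> 10.0.0.3 (expiry=10+5=15). clock=10
Op 13: insert c.com -> 10.0.0.3 (expiry=10+8=18). clock=10
Op 14: tick 3 -> clock=13.
Op 15: insert a.com -> 10.0.0.2 (expiry=13+1=14). clock=13
Op 16: insert c.com -> 10.0.0.2 (expiry=13+10=23). clock=13
Op 17: insert a.com -> 10.0.0.2 (expiry=13+11=24). clock=13
Op 18: insert c.com -> 10.0.0.4 (expiry=13+2=15). clock=13
Op 19: insert c.com -> 10.0.0.1 (expiry=13+6=19). clock=13
Op 20: insert a.com -> 10.0.0.4 (expiry=13+9=22). clock=13
Final cache (unexpired): {a.com,b.com,c.com} -> size=3

Answer: 3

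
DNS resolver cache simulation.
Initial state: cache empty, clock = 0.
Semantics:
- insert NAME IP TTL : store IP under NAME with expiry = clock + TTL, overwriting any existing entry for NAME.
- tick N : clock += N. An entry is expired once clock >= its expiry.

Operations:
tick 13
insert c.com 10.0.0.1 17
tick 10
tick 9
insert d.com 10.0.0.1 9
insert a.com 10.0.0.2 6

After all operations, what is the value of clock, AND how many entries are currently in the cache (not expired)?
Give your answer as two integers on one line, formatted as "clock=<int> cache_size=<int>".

Op 1: tick 13 -> clock=13.
Op 2: insert c.com -> 10.0.0.1 (expiry=13+17=30). clock=13
Op 3: tick 10 -> clock=23.
Op 4: tick 9 -> clock=32. purged={c.com}
Op 5: insert d.com -> 10.0.0.1 (expiry=32+9=41). clock=32
Op 6: insert a.com -> 10.0.0.2 (expiry=32+6=38). clock=32
Final clock = 32
Final cache (unexpired): {a.com,d.com} -> size=2

Answer: clock=32 cache_size=2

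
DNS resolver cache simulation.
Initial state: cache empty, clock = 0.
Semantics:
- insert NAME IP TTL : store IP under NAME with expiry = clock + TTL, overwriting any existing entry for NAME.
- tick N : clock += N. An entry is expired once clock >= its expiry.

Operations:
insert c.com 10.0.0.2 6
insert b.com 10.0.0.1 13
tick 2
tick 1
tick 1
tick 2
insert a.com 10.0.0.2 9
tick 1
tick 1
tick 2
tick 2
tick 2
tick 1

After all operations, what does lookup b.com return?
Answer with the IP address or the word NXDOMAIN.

Answer: NXDOMAIN

Derivation:
Op 1: insert c.com -> 10.0.0.2 (expiry=0+6=6). clock=0
Op 2: insert b.com -> 10.0.0.1 (expiry=0+13=13). clock=0
Op 3: tick 2 -> clock=2.
Op 4: tick 1 -> clock=3.
Op 5: tick 1 -> clock=4.
Op 6: tick 2 -> clock=6. purged={c.com}
Op 7: insert a.com -> 10.0.0.2 (expiry=6+9=15). clock=6
Op 8: tick 1 -> clock=7.
Op 9: tick 1 -> clock=8.
Op 10: tick 2 -> clock=10.
Op 11: tick 2 -> clock=12.
Op 12: tick 2 -> clock=14. purged={b.com}
Op 13: tick 1 -> clock=15. purged={a.com}
lookup b.com: not in cache (expired or never inserted)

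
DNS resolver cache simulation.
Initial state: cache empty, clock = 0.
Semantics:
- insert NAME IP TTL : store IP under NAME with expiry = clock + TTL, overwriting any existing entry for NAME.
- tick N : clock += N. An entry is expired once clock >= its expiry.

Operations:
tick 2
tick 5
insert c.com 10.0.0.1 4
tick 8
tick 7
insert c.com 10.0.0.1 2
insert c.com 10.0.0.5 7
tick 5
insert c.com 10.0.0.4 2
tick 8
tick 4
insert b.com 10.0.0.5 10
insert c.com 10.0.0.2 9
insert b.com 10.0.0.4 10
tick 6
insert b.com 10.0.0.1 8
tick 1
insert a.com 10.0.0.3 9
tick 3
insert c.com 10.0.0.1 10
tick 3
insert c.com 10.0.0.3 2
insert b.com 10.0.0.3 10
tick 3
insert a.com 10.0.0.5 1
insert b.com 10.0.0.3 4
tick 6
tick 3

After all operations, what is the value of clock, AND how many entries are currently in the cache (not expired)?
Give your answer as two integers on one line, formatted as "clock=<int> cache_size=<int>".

Answer: clock=64 cache_size=0

Derivation:
Op 1: tick 2 -> clock=2.
Op 2: tick 5 -> clock=7.
Op 3: insert c.com -> 10.0.0.1 (expiry=7+4=11). clock=7
Op 4: tick 8 -> clock=15. purged={c.com}
Op 5: tick 7 -> clock=22.
Op 6: insert c.com -> 10.0.0.1 (expiry=22+2=24). clock=22
Op 7: insert c.com -> 10.0.0.5 (expiry=22+7=29). clock=22
Op 8: tick 5 -> clock=27.
Op 9: insert c.com -> 10.0.0.4 (expiry=27+2=29). clock=27
Op 10: tick 8 -> clock=35. purged={c.com}
Op 11: tick 4 -> clock=39.
Op 12: insert b.com -> 10.0.0.5 (expiry=39+10=49). clock=39
Op 13: insert c.com -> 10.0.0.2 (expiry=39+9=48). clock=39
Op 14: insert b.com -> 10.0.0.4 (expiry=39+10=49). clock=39
Op 15: tick 6 -> clock=45.
Op 16: insert b.com -> 10.0.0.1 (expiry=45+8=53). clock=45
Op 17: tick 1 -> clock=46.
Op 18: insert a.com -> 10.0.0.3 (expiry=46+9=55). clock=46
Op 19: tick 3 -> clock=49. purged={c.com}
Op 20: insert c.com -> 10.0.0.1 (expiry=49+10=59). clock=49
Op 21: tick 3 -> clock=52.
Op 22: insert c.com -> 10.0.0.3 (expiry=52+2=54). clock=52
Op 23: insert b.com -> 10.0.0.3 (expiry=52+10=62). clock=52
Op 24: tick 3 -> clock=55. purged={a.com,c.com}
Op 25: insert a.com -> 10.0.0.5 (expiry=55+1=56). clock=55
Op 26: insert b.com -> 10.0.0.3 (expiry=55+4=59). clock=55
Op 27: tick 6 -> clock=61. purged={a.com,b.com}
Op 28: tick 3 -> clock=64.
Final clock = 64
Final cache (unexpired): {} -> size=0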